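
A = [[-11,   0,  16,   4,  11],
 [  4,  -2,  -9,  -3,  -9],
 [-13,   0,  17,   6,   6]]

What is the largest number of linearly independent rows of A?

3

Row reduce to echelon form.
R2 ← R2 + (4/11)·R1: [0, -2, -35/11, -17/11, -5]
R3 ← R3 − (13/11)·R1: [0, 0, -21/11, 14/11, -7]
Echelon form has 3 nonzero rows, so rank(A) = 3.
The rank gives the maximum number of linearly independent rows: 3.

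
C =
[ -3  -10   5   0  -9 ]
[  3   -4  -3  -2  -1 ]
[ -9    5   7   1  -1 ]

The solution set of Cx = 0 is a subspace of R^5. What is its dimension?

2

Row reduce to echelon form.
R2 ← R2 + R1: [0, -14, 2, -2, -10]
R3 ← R3 − (3)·R1: [0, 35, -8, 1, 26]
R3 ← R3 + (5/2)·R2: [0, 0, -3, -4, 1]
3 nonzero rows, so rank(C) = 3.
C has 5 columns; by rank–nullity, nullity = 5 − 3 = 2.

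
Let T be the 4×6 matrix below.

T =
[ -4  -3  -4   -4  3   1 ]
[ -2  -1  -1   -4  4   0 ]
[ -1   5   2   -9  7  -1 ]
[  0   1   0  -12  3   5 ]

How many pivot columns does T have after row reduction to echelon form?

Row reduce to echelon form.
R2 ← R2 − (1/2)·R1: [0, 1/2, 1, -2, 5/2, -1/2]
R3 ← R3 − (1/4)·R1: [0, 23/4, 3, -8, 25/4, -5/4]
R3 ← R3 − (23/2)·R2: [0, 0, -17/2, 15, -45/2, 9/2]
R4 ← R4 − (2)·R2: [0, 0, -2, -8, -2, 6]
R4 ← R4 − (4/17)·R3: [0, 0, 0, -196/17, 56/17, 84/17]
Echelon form has 4 nonzero rows, so rank(T) = 4.
Each nonzero row contributes one pivot column: 4 pivot columns.

4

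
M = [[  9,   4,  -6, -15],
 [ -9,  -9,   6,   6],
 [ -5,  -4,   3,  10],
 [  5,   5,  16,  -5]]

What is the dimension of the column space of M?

Row reduce to echelon form.
R2 ← R2 + R1: [0, -5, 0, -9]
R3 ← R3 + (5/9)·R1: [0, -16/9, -1/3, 5/3]
R4 ← R4 − (5/9)·R1: [0, 25/9, 58/3, 10/3]
R3 ← R3 − (16/45)·R2: [0, 0, -1/3, 73/15]
R4 ← R4 + (5/9)·R2: [0, 0, 58/3, -5/3]
R4 ← R4 + (58)·R3: [0, 0, 0, 1403/5]
Echelon form has 4 nonzero rows, so rank(M) = 4.
The column space has dimension equal to the rank: 4.

4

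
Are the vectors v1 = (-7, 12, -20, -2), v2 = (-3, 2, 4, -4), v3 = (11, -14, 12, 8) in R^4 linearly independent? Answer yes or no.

no

Form the matrix with these vectors as rows and row reduce.
R2 ← R2 − (3/7)·R1: [0, -22/7, 88/7, -22/7]
R3 ← R3 + (11/7)·R1: [0, 34/7, -136/7, 34/7]
R3 ← R3 + (17/11)·R2: [0, 0, 0, 0]
2 nonzero rows, so the 3 vectors span a space of dimension 2.
Since 2 < 3, the vectors are linearly dependent.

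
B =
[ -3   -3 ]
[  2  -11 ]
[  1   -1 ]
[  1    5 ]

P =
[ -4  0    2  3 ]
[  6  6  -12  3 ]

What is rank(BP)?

2

First compute BP:
[[ -6, -18,  30, -18],
 [-74, -66, 136, -27],
 [-10,  -6,  14,   0],
 [ 26,  30, -58,  18]]
Now row reduce the product.
R2 ← R2 − (37/3)·R1: [0, 156, -234, 195]
R3 ← R3 − (5/3)·R1: [0, 24, -36, 30]
R4 ← R4 + (13/3)·R1: [0, -48, 72, -60]
R3 ← R3 − (2/13)·R2: [0, 0, 0, 0]
R4 ← R4 + (4/13)·R2: [0, 0, 0, 0]
2 nonzero rows, so rank(BP) = 2.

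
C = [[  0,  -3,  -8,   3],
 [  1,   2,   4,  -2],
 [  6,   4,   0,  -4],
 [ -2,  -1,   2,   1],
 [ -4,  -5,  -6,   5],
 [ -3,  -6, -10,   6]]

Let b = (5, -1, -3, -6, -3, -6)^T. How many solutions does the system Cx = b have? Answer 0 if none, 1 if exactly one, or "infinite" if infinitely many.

Row reduce the augmented matrix [C | b].
Swap R1 ↔ R2
R3 ← R3 − (6)·R1: [0, -8, -24, 8, 3]
R4 ← R4 + (2)·R1: [0, 3, 10, -3, -8]
R5 ← R5 + (4)·R1: [0, 3, 10, -3, -7]
R6 ← R6 + (3)·R1: [0, 0, 2, 0, -9]
R3 ← R3 − (8/3)·R2: [0, 0, -8/3, 0, -31/3]
R4 ← R4 + R2: [0, 0, 2, 0, -3]
R5 ← R5 + R2: [0, 0, 2, 0, -2]
R4 ← R4 + (3/4)·R3: [0, 0, 0, 0, -43/4]
R5 ← R5 + (3/4)·R3: [0, 0, 0, 0, -39/4]
R6 ← R6 + (3/4)·R3: [0, 0, 0, 0, -67/4]
R5 ← R5 − (39/43)·R4: [0, 0, 0, 0, 0]
R6 ← R6 − (67/43)·R4: [0, 0, 0, 0, 0]
The echelon form has 4 nonzero rows; the last pivot sits in the augmented column, so rank(C) = 3 but rank([C|b]) = 4.
Since the ranks differ, the system is inconsistent.
It has no solutions.

0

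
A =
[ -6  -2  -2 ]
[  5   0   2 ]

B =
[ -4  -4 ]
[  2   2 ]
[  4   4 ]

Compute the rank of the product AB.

First compute AB:
[[ 12,  12],
 [-12, -12]]
Now row reduce the product.
R2 ← R2 + R1: [0, 0]
1 nonzero row, so rank(AB) = 1.

1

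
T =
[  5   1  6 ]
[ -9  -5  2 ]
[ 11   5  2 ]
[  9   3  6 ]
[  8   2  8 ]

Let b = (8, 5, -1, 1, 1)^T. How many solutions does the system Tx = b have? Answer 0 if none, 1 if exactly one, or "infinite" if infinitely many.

0

Row reduce the augmented matrix [T | b].
R2 ← R2 + (9/5)·R1: [0, -16/5, 64/5, 97/5]
R3 ← R3 − (11/5)·R1: [0, 14/5, -56/5, -93/5]
R4 ← R4 − (9/5)·R1: [0, 6/5, -24/5, -67/5]
R5 ← R5 − (8/5)·R1: [0, 2/5, -8/5, -59/5]
R3 ← R3 + (7/8)·R2: [0, 0, 0, -13/8]
R4 ← R4 + (3/8)·R2: [0, 0, 0, -49/8]
R5 ← R5 + (1/8)·R2: [0, 0, 0, -75/8]
R4 ← R4 − (49/13)·R3: [0, 0, 0, 0]
R5 ← R5 − (75/13)·R3: [0, 0, 0, 0]
The echelon form has 3 nonzero rows; the last pivot sits in the augmented column, so rank(T) = 2 but rank([T|b]) = 3.
Since the ranks differ, the system is inconsistent.
It has no solutions.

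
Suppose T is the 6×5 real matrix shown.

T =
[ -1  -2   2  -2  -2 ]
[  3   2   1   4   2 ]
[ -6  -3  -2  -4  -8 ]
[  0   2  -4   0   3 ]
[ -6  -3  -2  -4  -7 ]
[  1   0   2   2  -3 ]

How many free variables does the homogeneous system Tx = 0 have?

Row reduce to echelon form.
R2 ← R2 + (3)·R1: [0, -4, 7, -2, -4]
R3 ← R3 − (6)·R1: [0, 9, -14, 8, 4]
R5 ← R5 − (6)·R1: [0, 9, -14, 8, 5]
R6 ← R6 + R1: [0, -2, 4, 0, -5]
R3 ← R3 + (9/4)·R2: [0, 0, 7/4, 7/2, -5]
R4 ← R4 + (1/2)·R2: [0, 0, -1/2, -1, 1]
R5 ← R5 + (9/4)·R2: [0, 0, 7/4, 7/2, -4]
R6 ← R6 − (1/2)·R2: [0, 0, 1/2, 1, -3]
R4 ← R4 + (2/7)·R3: [0, 0, 0, 0, -3/7]
R5 ← R5 − R3: [0, 0, 0, 0, 1]
R6 ← R6 − (2/7)·R3: [0, 0, 0, 0, -11/7]
R5 ← R5 + (7/3)·R4: [0, 0, 0, 0, 0]
R6 ← R6 − (11/3)·R4: [0, 0, 0, 0, 0]
4 nonzero rows, so rank(T) = 4.
T has 5 columns; by rank–nullity, nullity = 5 − 4 = 1.

1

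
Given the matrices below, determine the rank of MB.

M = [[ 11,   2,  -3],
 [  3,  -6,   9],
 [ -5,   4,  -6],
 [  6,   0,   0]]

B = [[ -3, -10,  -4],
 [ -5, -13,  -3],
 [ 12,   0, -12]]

2

First compute MB:
[[-79, -136, -14],
 [129,  48, -102],
 [-77,  -2,  80],
 [-18, -60, -24]]
Now row reduce the product.
R2 ← R2 + (129/79)·R1: [0, -13752/79, -9864/79]
R3 ← R3 − (77/79)·R1: [0, 10314/79, 7398/79]
R4 ← R4 − (18/79)·R1: [0, -2292/79, -1644/79]
R3 ← R3 + (3/4)·R2: [0, 0, 0]
R4 ← R4 − (1/6)·R2: [0, 0, 0]
2 nonzero rows, so rank(MB) = 2.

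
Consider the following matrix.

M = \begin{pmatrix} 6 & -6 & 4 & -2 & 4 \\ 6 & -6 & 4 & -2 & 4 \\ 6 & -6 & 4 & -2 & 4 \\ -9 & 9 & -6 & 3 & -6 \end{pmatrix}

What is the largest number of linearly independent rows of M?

Row reduce to echelon form.
R2 ← R2 − R1: [0, 0, 0, 0, 0]
R3 ← R3 − R1: [0, 0, 0, 0, 0]
R4 ← R4 + (3/2)·R1: [0, 0, 0, 0, 0]
Echelon form has 1 nonzero row, so rank(M) = 1.
The rank gives the maximum number of linearly independent rows: 1.

1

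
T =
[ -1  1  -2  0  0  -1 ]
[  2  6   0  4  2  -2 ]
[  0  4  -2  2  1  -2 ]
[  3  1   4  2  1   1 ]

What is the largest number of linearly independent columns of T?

Row reduce to echelon form.
R2 ← R2 + (2)·R1: [0, 8, -4, 4, 2, -4]
R4 ← R4 + (3)·R1: [0, 4, -2, 2, 1, -2]
R3 ← R3 − (1/2)·R2: [0, 0, 0, 0, 0, 0]
R4 ← R4 − (1/2)·R2: [0, 0, 0, 0, 0, 0]
Echelon form has 2 nonzero rows, so rank(T) = 2.
The rank gives the maximum number of linearly independent columns: 2.

2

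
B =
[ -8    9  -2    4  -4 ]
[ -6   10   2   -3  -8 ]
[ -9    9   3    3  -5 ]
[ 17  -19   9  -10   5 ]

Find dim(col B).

4

Row reduce to echelon form.
R2 ← R2 − (3/4)·R1: [0, 13/4, 7/2, -6, -5]
R3 ← R3 − (9/8)·R1: [0, -9/8, 21/4, -3/2, -1/2]
R4 ← R4 + (17/8)·R1: [0, 1/8, 19/4, -3/2, -7/2]
R3 ← R3 + (9/26)·R2: [0, 0, 84/13, -93/26, -29/13]
R4 ← R4 − (1/26)·R2: [0, 0, 60/13, -33/26, -43/13]
R4 ← R4 − (5/7)·R3: [0, 0, 0, 9/7, -12/7]
Echelon form has 4 nonzero rows, so rank(B) = 4.
The column space has dimension equal to the rank: 4.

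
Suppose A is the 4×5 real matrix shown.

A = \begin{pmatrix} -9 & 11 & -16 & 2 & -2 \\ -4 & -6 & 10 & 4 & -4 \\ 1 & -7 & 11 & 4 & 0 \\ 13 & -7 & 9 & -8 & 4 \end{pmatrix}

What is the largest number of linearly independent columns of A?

3

Row reduce to echelon form.
R2 ← R2 − (4/9)·R1: [0, -98/9, 154/9, 28/9, -28/9]
R3 ← R3 + (1/9)·R1: [0, -52/9, 83/9, 38/9, -2/9]
R4 ← R4 + (13/9)·R1: [0, 80/9, -127/9, -46/9, 10/9]
R3 ← R3 − (26/49)·R2: [0, 0, 1/7, 18/7, 10/7]
R4 ← R4 + (40/49)·R2: [0, 0, -1/7, -18/7, -10/7]
R4 ← R4 + R3: [0, 0, 0, 0, 0]
Echelon form has 3 nonzero rows, so rank(A) = 3.
The rank gives the maximum number of linearly independent columns: 3.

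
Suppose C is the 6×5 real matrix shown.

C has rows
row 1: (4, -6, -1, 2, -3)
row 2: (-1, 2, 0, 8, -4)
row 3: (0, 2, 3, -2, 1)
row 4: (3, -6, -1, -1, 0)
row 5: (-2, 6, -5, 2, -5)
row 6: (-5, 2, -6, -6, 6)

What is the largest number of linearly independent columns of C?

Row reduce to echelon form.
R2 ← R2 + (1/4)·R1: [0, 1/2, -1/4, 17/2, -19/4]
R4 ← R4 − (3/4)·R1: [0, -3/2, -1/4, -5/2, 9/4]
R5 ← R5 + (1/2)·R1: [0, 3, -11/2, 3, -13/2]
R6 ← R6 + (5/4)·R1: [0, -11/2, -29/4, -7/2, 9/4]
R3 ← R3 − (4)·R2: [0, 0, 4, -36, 20]
R4 ← R4 + (3)·R2: [0, 0, -1, 23, -12]
R5 ← R5 − (6)·R2: [0, 0, -4, -48, 22]
R6 ← R6 + (11)·R2: [0, 0, -10, 90, -50]
R4 ← R4 + (1/4)·R3: [0, 0, 0, 14, -7]
R5 ← R5 + R3: [0, 0, 0, -84, 42]
R6 ← R6 + (5/2)·R3: [0, 0, 0, 0, 0]
R5 ← R5 + (6)·R4: [0, 0, 0, 0, 0]
Echelon form has 4 nonzero rows, so rank(C) = 4.
The rank gives the maximum number of linearly independent columns: 4.

4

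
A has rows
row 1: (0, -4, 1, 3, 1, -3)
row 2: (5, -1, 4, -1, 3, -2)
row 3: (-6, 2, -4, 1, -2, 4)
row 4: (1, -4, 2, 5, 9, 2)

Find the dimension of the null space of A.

Row reduce to echelon form.
Swap R1 ↔ R2
R3 ← R3 + (6/5)·R1: [0, 4/5, 4/5, -1/5, 8/5, 8/5]
R4 ← R4 − (1/5)·R1: [0, -19/5, 6/5, 26/5, 42/5, 12/5]
R3 ← R3 + (1/5)·R2: [0, 0, 1, 2/5, 9/5, 1]
R4 ← R4 − (19/20)·R2: [0, 0, 1/4, 47/20, 149/20, 21/4]
R4 ← R4 − (1/4)·R3: [0, 0, 0, 9/4, 7, 5]
4 nonzero rows, so rank(A) = 4.
A has 6 columns; by rank–nullity, nullity = 6 − 4 = 2.

2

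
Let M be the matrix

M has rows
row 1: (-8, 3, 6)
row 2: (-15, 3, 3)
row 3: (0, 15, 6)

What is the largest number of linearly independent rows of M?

3

Row reduce to echelon form.
R2 ← R2 − (15/8)·R1: [0, -21/8, -33/4]
R3 ← R3 + (40/7)·R2: [0, 0, -288/7]
Echelon form has 3 nonzero rows, so rank(M) = 3.
The rank gives the maximum number of linearly independent rows: 3.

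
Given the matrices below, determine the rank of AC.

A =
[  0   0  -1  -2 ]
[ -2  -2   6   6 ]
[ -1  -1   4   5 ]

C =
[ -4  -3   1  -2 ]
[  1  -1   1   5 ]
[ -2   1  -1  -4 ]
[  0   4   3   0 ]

2

First compute AC:
[[  2,  -9,  -5,   4],
 [ -6,  38,   8, -30],
 [ -5,  28,   9, -19]]
Now row reduce the product.
R2 ← R2 + (3)·R1: [0, 11, -7, -18]
R3 ← R3 + (5/2)·R1: [0, 11/2, -7/2, -9]
R3 ← R3 − (1/2)·R2: [0, 0, 0, 0]
2 nonzero rows, so rank(AC) = 2.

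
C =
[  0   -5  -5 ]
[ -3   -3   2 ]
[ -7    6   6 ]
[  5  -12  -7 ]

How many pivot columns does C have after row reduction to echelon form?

3

Row reduce to echelon form.
Swap R1 ↔ R2
R3 ← R3 − (7/3)·R1: [0, 13, 4/3]
R4 ← R4 + (5/3)·R1: [0, -17, -11/3]
R3 ← R3 + (13/5)·R2: [0, 0, -35/3]
R4 ← R4 − (17/5)·R2: [0, 0, 40/3]
R4 ← R4 + (8/7)·R3: [0, 0, 0]
Echelon form has 3 nonzero rows, so rank(C) = 3.
Each nonzero row contributes one pivot column: 3 pivot columns.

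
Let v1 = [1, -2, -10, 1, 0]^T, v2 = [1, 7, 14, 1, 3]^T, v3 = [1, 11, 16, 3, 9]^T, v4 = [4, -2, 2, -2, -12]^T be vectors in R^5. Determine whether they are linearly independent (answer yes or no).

no

Form the matrix with these vectors as rows and row reduce.
R2 ← R2 − R1: [0, 9, 24, 0, 3]
R3 ← R3 − R1: [0, 13, 26, 2, 9]
R4 ← R4 − (4)·R1: [0, 6, 42, -6, -12]
R3 ← R3 − (13/9)·R2: [0, 0, -26/3, 2, 14/3]
R4 ← R4 − (2/3)·R2: [0, 0, 26, -6, -14]
R4 ← R4 + (3)·R3: [0, 0, 0, 0, 0]
3 nonzero rows, so the 4 vectors span a space of dimension 3.
Since 3 < 4, the vectors are linearly dependent.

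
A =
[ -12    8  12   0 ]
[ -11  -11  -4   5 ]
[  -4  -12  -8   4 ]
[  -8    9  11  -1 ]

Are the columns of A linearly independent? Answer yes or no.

no

Row reduce A to echelon form.
R2 ← R2 − (11/12)·R1: [0, -55/3, -15, 5]
R3 ← R3 − (1/3)·R1: [0, -44/3, -12, 4]
R4 ← R4 − (2/3)·R1: [0, 11/3, 3, -1]
R3 ← R3 − (4/5)·R2: [0, 0, 0, 0]
R4 ← R4 + (1/5)·R2: [0, 0, 0, 0]
2 pivots among 4 columns.
Only 2 < 4 pivot columns, so the columns are linearly dependent.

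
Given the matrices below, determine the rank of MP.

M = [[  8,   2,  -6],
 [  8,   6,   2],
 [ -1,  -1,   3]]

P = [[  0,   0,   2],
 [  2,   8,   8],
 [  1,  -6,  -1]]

First compute MP:
[[ -2,  52,  38],
 [ 14,  36,  62],
 [  1, -26, -13]]
Now row reduce the product.
R2 ← R2 + (7)·R1: [0, 400, 328]
R3 ← R3 + (1/2)·R1: [0, 0, 6]
3 nonzero rows, so rank(MP) = 3.

3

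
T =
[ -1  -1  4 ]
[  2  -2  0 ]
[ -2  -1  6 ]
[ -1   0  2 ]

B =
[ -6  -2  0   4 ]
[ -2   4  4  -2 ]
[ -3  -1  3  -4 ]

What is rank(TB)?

First compute TB:
[[ -4,  -6,   8, -18],
 [ -8, -12,  -8,  12],
 [ -4,  -6,  14, -30],
 [  0,   0,   6, -12]]
Now row reduce the product.
R2 ← R2 − (2)·R1: [0, 0, -24, 48]
R3 ← R3 − R1: [0, 0, 6, -12]
R3 ← R3 + (1/4)·R2: [0, 0, 0, 0]
R4 ← R4 + (1/4)·R2: [0, 0, 0, 0]
2 nonzero rows, so rank(TB) = 2.

2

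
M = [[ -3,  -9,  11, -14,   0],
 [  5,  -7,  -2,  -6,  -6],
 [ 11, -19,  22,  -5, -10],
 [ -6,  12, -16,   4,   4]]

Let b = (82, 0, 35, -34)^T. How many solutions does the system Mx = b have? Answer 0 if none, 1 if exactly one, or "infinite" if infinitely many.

Row reduce the augmented matrix [M | b].
R2 ← R2 + (5/3)·R1: [0, -22, 49/3, -88/3, -6, 410/3]
R3 ← R3 + (11/3)·R1: [0, -52, 187/3, -169/3, -10, 1007/3]
R4 ← R4 − (2)·R1: [0, 30, -38, 32, 4, -198]
R3 ← R3 − (26/11)·R2: [0, 0, 261/11, 13, 46/11, 139/11]
R4 ← R4 + (15/11)·R2: [0, 0, -173/11, -8, -46/11, -128/11]
R4 ← R4 + (173/261)·R3: [0, 0, 0, 161/261, -368/261, -851/261]
The echelon form has 4 nonzero rows, and every pivot lies in the first 5 columns, so rank(M) = rank([M|b]) = 4.
The system is consistent.
rank = 4 < 5 unknowns, so there are infinitely many solutions.

infinite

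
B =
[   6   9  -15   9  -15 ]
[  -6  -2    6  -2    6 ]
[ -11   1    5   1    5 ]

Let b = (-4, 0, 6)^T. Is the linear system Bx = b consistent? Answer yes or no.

no

Row reduce the augmented matrix [B | b].
R2 ← R2 + R1: [0, 7, -9, 7, -9, -4]
R3 ← R3 + (11/6)·R1: [0, 35/2, -45/2, 35/2, -45/2, -4/3]
R3 ← R3 − (5/2)·R2: [0, 0, 0, 0, 0, 26/3]
The echelon form has 3 nonzero rows; the last pivot sits in the augmented column, so rank(B) = 2 but rank([B|b]) = 3.
Since the ranks differ, the system is inconsistent.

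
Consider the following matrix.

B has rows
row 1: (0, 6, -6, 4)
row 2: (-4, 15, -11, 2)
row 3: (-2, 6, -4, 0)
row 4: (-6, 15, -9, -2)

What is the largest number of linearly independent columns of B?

Row reduce to echelon form.
Swap R1 ↔ R2
R3 ← R3 − (1/2)·R1: [0, -3/2, 3/2, -1]
R4 ← R4 − (3/2)·R1: [0, -15/2, 15/2, -5]
R3 ← R3 + (1/4)·R2: [0, 0, 0, 0]
R4 ← R4 + (5/4)·R2: [0, 0, 0, 0]
Echelon form has 2 nonzero rows, so rank(B) = 2.
The rank gives the maximum number of linearly independent columns: 2.

2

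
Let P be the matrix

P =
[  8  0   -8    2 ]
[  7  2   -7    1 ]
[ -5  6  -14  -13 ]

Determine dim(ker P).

1

Row reduce to echelon form.
R2 ← R2 − (7/8)·R1: [0, 2, 0, -3/4]
R3 ← R3 + (5/8)·R1: [0, 6, -19, -47/4]
R3 ← R3 − (3)·R2: [0, 0, -19, -19/2]
3 nonzero rows, so rank(P) = 3.
P has 4 columns; by rank–nullity, nullity = 4 − 3 = 1.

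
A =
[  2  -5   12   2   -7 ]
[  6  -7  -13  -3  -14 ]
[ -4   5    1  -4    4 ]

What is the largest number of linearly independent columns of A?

3

Row reduce to echelon form.
R2 ← R2 − (3)·R1: [0, 8, -49, -9, 7]
R3 ← R3 + (2)·R1: [0, -5, 25, 0, -10]
R3 ← R3 + (5/8)·R2: [0, 0, -45/8, -45/8, -45/8]
Echelon form has 3 nonzero rows, so rank(A) = 3.
The rank gives the maximum number of linearly independent columns: 3.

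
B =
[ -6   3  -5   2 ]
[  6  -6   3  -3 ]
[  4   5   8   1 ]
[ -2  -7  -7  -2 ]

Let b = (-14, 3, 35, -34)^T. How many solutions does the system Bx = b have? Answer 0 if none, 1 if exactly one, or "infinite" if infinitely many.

infinite

Row reduce the augmented matrix [B | b].
R2 ← R2 + R1: [0, -3, -2, -1, -11]
R3 ← R3 + (2/3)·R1: [0, 7, 14/3, 7/3, 77/3]
R4 ← R4 − (1/3)·R1: [0, -8, -16/3, -8/3, -88/3]
R3 ← R3 + (7/3)·R2: [0, 0, 0, 0, 0]
R4 ← R4 − (8/3)·R2: [0, 0, 0, 0, 0]
The echelon form has 2 nonzero rows, and every pivot lies in the first 4 columns, so rank(B) = rank([B|b]) = 2.
The system is consistent.
rank = 2 < 4 unknowns, so there are infinitely many solutions.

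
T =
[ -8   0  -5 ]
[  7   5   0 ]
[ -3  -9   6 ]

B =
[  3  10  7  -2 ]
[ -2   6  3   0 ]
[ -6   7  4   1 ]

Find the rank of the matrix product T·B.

First compute TB:
[[  6, -115, -76,  11],
 [ 11, 100,  64, -14],
 [-27, -42, -24,  12]]
Now row reduce the product.
R2 ← R2 − (11/6)·R1: [0, 1865/6, 610/3, -205/6]
R3 ← R3 + (9/2)·R1: [0, -1119/2, -366, 123/2]
R3 ← R3 + (9/5)·R2: [0, 0, 0, 0]
2 nonzero rows, so rank(TB) = 2.

2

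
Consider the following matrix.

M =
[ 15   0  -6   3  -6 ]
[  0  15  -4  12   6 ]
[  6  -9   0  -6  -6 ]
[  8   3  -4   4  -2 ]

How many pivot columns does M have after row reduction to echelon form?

Row reduce to echelon form.
R3 ← R3 − (2/5)·R1: [0, -9, 12/5, -36/5, -18/5]
R4 ← R4 − (8/15)·R1: [0, 3, -4/5, 12/5, 6/5]
R3 ← R3 + (3/5)·R2: [0, 0, 0, 0, 0]
R4 ← R4 − (1/5)·R2: [0, 0, 0, 0, 0]
Echelon form has 2 nonzero rows, so rank(M) = 2.
Each nonzero row contributes one pivot column: 2 pivot columns.

2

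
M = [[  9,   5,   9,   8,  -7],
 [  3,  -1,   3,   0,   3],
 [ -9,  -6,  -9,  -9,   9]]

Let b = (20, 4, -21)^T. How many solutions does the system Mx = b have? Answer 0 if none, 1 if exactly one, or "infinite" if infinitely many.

Row reduce the augmented matrix [M | b].
R2 ← R2 − (1/3)·R1: [0, -8/3, 0, -8/3, 16/3, -8/3]
R3 ← R3 + R1: [0, -1, 0, -1, 2, -1]
R3 ← R3 − (3/8)·R2: [0, 0, 0, 0, 0, 0]
The echelon form has 2 nonzero rows, and every pivot lies in the first 5 columns, so rank(M) = rank([M|b]) = 2.
The system is consistent.
rank = 2 < 5 unknowns, so there are infinitely many solutions.

infinite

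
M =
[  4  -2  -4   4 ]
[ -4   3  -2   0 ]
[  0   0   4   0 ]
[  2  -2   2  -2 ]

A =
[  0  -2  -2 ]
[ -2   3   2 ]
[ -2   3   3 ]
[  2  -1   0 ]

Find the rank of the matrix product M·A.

First compute MA:
[[ 20, -30, -24],
 [ -2,  11,   8],
 [ -8,  12,  12],
 [ -4,  -2,  -2]]
Now row reduce the product.
R2 ← R2 + (1/10)·R1: [0, 8, 28/5]
R3 ← R3 + (2/5)·R1: [0, 0, 12/5]
R4 ← R4 + (1/5)·R1: [0, -8, -34/5]
R4 ← R4 + R2: [0, 0, -6/5]
R4 ← R4 + (1/2)·R3: [0, 0, 0]
3 nonzero rows, so rank(MA) = 3.

3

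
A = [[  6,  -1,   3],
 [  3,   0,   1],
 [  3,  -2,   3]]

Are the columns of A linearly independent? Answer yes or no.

Row reduce A to echelon form.
R2 ← R2 − (1/2)·R1: [0, 1/2, -1/2]
R3 ← R3 − (1/2)·R1: [0, -3/2, 3/2]
R3 ← R3 + (3)·R2: [0, 0, 0]
2 pivots among 3 columns.
Only 2 < 3 pivot columns, so the columns are linearly dependent.

no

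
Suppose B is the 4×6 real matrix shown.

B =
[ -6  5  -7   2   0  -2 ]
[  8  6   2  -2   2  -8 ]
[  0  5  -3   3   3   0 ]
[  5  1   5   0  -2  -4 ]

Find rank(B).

4

Row reduce to echelon form.
R2 ← R2 + (4/3)·R1: [0, 38/3, -22/3, 2/3, 2, -32/3]
R4 ← R4 + (5/6)·R1: [0, 31/6, -5/6, 5/3, -2, -17/3]
R3 ← R3 − (15/38)·R2: [0, 0, -2/19, 52/19, 42/19, 80/19]
R4 ← R4 − (31/76)·R2: [0, 0, 41/19, 53/38, -107/38, -25/19]
R4 ← R4 + (41/2)·R3: [0, 0, 0, 115/2, 85/2, 85]
Echelon form has 4 nonzero rows, so rank(B) = 4.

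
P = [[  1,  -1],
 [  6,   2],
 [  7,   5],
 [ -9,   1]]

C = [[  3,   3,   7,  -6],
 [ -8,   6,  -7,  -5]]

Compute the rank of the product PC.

First compute PC:
[[ 11,  -3,  14,  -1],
 [  2,  30,  28, -46],
 [-19,  51,  14, -67],
 [-35, -21, -70,  49]]
Now row reduce the product.
R2 ← R2 − (2/11)·R1: [0, 336/11, 280/11, -504/11]
R3 ← R3 + (19/11)·R1: [0, 504/11, 420/11, -756/11]
R4 ← R4 + (35/11)·R1: [0, -336/11, -280/11, 504/11]
R3 ← R3 − (3/2)·R2: [0, 0, 0, 0]
R4 ← R4 + R2: [0, 0, 0, 0]
2 nonzero rows, so rank(PC) = 2.

2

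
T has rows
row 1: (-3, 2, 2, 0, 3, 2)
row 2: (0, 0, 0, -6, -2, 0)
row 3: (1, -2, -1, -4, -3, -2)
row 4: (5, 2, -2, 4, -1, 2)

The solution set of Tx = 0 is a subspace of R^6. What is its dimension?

Row reduce to echelon form.
R3 ← R3 + (1/3)·R1: [0, -4/3, -1/3, -4, -2, -4/3]
R4 ← R4 + (5/3)·R1: [0, 16/3, 4/3, 4, 4, 16/3]
Swap R2 ↔ R3
R4 ← R4 + (4)·R2: [0, 0, 0, -12, -4, 0]
R4 ← R4 − (2)·R3: [0, 0, 0, 0, 0, 0]
3 nonzero rows, so rank(T) = 3.
T has 6 columns; by rank–nullity, nullity = 6 − 3 = 3.

3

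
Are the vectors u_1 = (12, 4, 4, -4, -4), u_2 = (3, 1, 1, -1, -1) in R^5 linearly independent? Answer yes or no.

Form the matrix with these vectors as rows and row reduce.
R2 ← R2 − (1/4)·R1: [0, 0, 0, 0, 0]
1 nonzero row, so the 2 vectors span a space of dimension 1.
Since 1 < 2, the vectors are linearly dependent.

no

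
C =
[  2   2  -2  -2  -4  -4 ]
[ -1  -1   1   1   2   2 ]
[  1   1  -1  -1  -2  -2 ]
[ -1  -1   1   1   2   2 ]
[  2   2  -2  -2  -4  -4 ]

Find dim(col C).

1

Row reduce to echelon form.
R2 ← R2 + (1/2)·R1: [0, 0, 0, 0, 0, 0]
R3 ← R3 − (1/2)·R1: [0, 0, 0, 0, 0, 0]
R4 ← R4 + (1/2)·R1: [0, 0, 0, 0, 0, 0]
R5 ← R5 − R1: [0, 0, 0, 0, 0, 0]
Echelon form has 1 nonzero row, so rank(C) = 1.
The column space has dimension equal to the rank: 1.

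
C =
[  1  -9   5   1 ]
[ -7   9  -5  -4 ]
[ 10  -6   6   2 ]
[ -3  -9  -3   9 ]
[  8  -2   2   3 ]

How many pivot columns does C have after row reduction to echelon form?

3

Row reduce to echelon form.
R2 ← R2 + (7)·R1: [0, -54, 30, 3]
R3 ← R3 − (10)·R1: [0, 84, -44, -8]
R4 ← R4 + (3)·R1: [0, -36, 12, 12]
R5 ← R5 − (8)·R1: [0, 70, -38, -5]
R3 ← R3 + (14/9)·R2: [0, 0, 8/3, -10/3]
R4 ← R4 − (2/3)·R2: [0, 0, -8, 10]
R5 ← R5 + (35/27)·R2: [0, 0, 8/9, -10/9]
R4 ← R4 + (3)·R3: [0, 0, 0, 0]
R5 ← R5 − (1/3)·R3: [0, 0, 0, 0]
Echelon form has 3 nonzero rows, so rank(C) = 3.
Each nonzero row contributes one pivot column: 3 pivot columns.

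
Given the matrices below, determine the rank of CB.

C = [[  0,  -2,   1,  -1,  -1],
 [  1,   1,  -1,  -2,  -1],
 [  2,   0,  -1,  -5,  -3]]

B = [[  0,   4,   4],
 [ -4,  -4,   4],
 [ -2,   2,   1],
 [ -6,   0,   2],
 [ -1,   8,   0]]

2

First compute CB:
[[ 13,   2,  -9],
 [ 11, -10,   3],
 [ 35, -18,  -3]]
Now row reduce the product.
R2 ← R2 − (11/13)·R1: [0, -152/13, 138/13]
R3 ← R3 − (35/13)·R1: [0, -304/13, 276/13]
R3 ← R3 − (2)·R2: [0, 0, 0]
2 nonzero rows, so rank(CB) = 2.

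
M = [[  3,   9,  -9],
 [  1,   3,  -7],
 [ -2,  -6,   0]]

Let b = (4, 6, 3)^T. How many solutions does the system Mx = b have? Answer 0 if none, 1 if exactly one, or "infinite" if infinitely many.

0

Row reduce the augmented matrix [M | b].
R2 ← R2 − (1/3)·R1: [0, 0, -4, 14/3]
R3 ← R3 + (2/3)·R1: [0, 0, -6, 17/3]
R3 ← R3 − (3/2)·R2: [0, 0, 0, -4/3]
The echelon form has 3 nonzero rows; the last pivot sits in the augmented column, so rank(M) = 2 but rank([M|b]) = 3.
Since the ranks differ, the system is inconsistent.
It has no solutions.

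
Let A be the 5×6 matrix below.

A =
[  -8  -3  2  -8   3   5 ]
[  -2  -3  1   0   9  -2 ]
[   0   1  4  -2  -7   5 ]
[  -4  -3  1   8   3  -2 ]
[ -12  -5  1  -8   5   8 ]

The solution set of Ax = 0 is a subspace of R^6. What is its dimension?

Row reduce to echelon form.
R2 ← R2 − (1/4)·R1: [0, -9/4, 1/2, 2, 33/4, -13/4]
R4 ← R4 − (1/2)·R1: [0, -3/2, 0, 12, 3/2, -9/2]
R5 ← R5 − (3/2)·R1: [0, -1/2, -2, 4, 1/2, 1/2]
R3 ← R3 + (4/9)·R2: [0, 0, 38/9, -10/9, -10/3, 32/9]
R4 ← R4 − (2/3)·R2: [0, 0, -1/3, 32/3, -4, -7/3]
R5 ← R5 − (2/9)·R2: [0, 0, -19/9, 32/9, -4/3, 11/9]
R4 ← R4 + (3/38)·R3: [0, 0, 0, 201/19, -81/19, -39/19]
R5 ← R5 + (1/2)·R3: [0, 0, 0, 3, -3, 3]
R5 ← R5 − (19/67)·R4: [0, 0, 0, 0, -120/67, 240/67]
5 nonzero rows, so rank(A) = 5.
A has 6 columns; by rank–nullity, nullity = 6 − 5 = 1.

1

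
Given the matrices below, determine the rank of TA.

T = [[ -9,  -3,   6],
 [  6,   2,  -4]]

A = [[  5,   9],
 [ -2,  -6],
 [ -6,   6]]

1

First compute TA:
[[-75, -27],
 [ 50,  18]]
Now row reduce the product.
R2 ← R2 + (2/3)·R1: [0, 0]
1 nonzero row, so rank(TA) = 1.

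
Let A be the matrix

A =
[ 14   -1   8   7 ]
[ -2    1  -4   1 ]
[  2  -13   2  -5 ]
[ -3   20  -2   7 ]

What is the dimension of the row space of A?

Row reduce to echelon form.
R2 ← R2 + (1/7)·R1: [0, 6/7, -20/7, 2]
R3 ← R3 − (1/7)·R1: [0, -90/7, 6/7, -6]
R4 ← R4 + (3/14)·R1: [0, 277/14, -2/7, 17/2]
R3 ← R3 + (15)·R2: [0, 0, -42, 24]
R4 ← R4 − (277/12)·R2: [0, 0, 197/3, -113/3]
R4 ← R4 + (197/126)·R3: [0, 0, 0, -1/7]
Echelon form has 4 nonzero rows, so rank(A) = 4.
The row space has dimension equal to the rank: 4.

4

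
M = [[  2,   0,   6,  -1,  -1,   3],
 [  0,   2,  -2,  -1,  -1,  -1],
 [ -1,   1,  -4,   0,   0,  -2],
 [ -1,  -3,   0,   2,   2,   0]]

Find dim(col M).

Row reduce to echelon form.
R3 ← R3 + (1/2)·R1: [0, 1, -1, -1/2, -1/2, -1/2]
R4 ← R4 + (1/2)·R1: [0, -3, 3, 3/2, 3/2, 3/2]
R3 ← R3 − (1/2)·R2: [0, 0, 0, 0, 0, 0]
R4 ← R4 + (3/2)·R2: [0, 0, 0, 0, 0, 0]
Echelon form has 2 nonzero rows, so rank(M) = 2.
The column space has dimension equal to the rank: 2.

2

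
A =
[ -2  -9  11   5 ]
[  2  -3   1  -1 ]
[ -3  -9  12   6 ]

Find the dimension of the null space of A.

2

Row reduce to echelon form.
R2 ← R2 + R1: [0, -12, 12, 4]
R3 ← R3 − (3/2)·R1: [0, 9/2, -9/2, -3/2]
R3 ← R3 + (3/8)·R2: [0, 0, 0, 0]
2 nonzero rows, so rank(A) = 2.
A has 4 columns; by rank–nullity, nullity = 4 − 2 = 2.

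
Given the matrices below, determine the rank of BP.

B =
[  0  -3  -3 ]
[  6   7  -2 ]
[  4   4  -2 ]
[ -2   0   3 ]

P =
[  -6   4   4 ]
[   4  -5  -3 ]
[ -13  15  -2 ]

First compute BP:
[[ 27, -30,  15],
 [ 18, -41,   7],
 [ 18, -34,   8],
 [-27,  37, -14]]
Now row reduce the product.
R2 ← R2 − (2/3)·R1: [0, -21, -3]
R3 ← R3 − (2/3)·R1: [0, -14, -2]
R4 ← R4 + R1: [0, 7, 1]
R3 ← R3 − (2/3)·R2: [0, 0, 0]
R4 ← R4 + (1/3)·R2: [0, 0, 0]
2 nonzero rows, so rank(BP) = 2.

2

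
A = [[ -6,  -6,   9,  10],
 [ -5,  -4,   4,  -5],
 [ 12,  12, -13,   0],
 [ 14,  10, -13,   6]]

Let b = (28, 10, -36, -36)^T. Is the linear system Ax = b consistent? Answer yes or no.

yes

Row reduce the augmented matrix [A | b].
R2 ← R2 − (5/6)·R1: [0, 1, -7/2, -40/3, -40/3]
R3 ← R3 + (2)·R1: [0, 0, 5, 20, 20]
R4 ← R4 + (7/3)·R1: [0, -4, 8, 88/3, 88/3]
R4 ← R4 + (4)·R2: [0, 0, -6, -24, -24]
R4 ← R4 + (6/5)·R3: [0, 0, 0, 0, 0]
The echelon form has 3 nonzero rows, and every pivot lies in the first 4 columns, so rank(A) = rank([A|b]) = 3.
The system is consistent.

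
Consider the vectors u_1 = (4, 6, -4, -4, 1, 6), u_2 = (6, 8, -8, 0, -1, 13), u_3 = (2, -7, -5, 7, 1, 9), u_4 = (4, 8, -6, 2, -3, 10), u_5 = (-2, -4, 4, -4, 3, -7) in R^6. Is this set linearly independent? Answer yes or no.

no

Form the matrix with these vectors as rows and row reduce.
R2 ← R2 − (3/2)·R1: [0, -1, -2, 6, -5/2, 4]
R3 ← R3 − (1/2)·R1: [0, -10, -3, 9, 1/2, 6]
R4 ← R4 − R1: [0, 2, -2, 6, -4, 4]
R5 ← R5 + (1/2)·R1: [0, -1, 2, -6, 7/2, -4]
R3 ← R3 − (10)·R2: [0, 0, 17, -51, 51/2, -34]
R4 ← R4 + (2)·R2: [0, 0, -6, 18, -9, 12]
R5 ← R5 − R2: [0, 0, 4, -12, 6, -8]
R4 ← R4 + (6/17)·R3: [0, 0, 0, 0, 0, 0]
R5 ← R5 − (4/17)·R3: [0, 0, 0, 0, 0, 0]
3 nonzero rows, so the 5 vectors span a space of dimension 3.
Since 3 < 5, the vectors are linearly dependent.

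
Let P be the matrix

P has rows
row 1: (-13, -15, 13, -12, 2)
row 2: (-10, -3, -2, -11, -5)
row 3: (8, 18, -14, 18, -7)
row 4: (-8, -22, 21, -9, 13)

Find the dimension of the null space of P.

1

Row reduce to echelon form.
R2 ← R2 − (10/13)·R1: [0, 111/13, -12, -23/13, -85/13]
R3 ← R3 + (8/13)·R1: [0, 114/13, -6, 138/13, -75/13]
R4 ← R4 − (8/13)·R1: [0, -166/13, 13, -21/13, 153/13]
R3 ← R3 − (38/37)·R2: [0, 0, 234/37, 460/37, 35/37]
R4 ← R4 + (166/111)·R2: [0, 0, -183/37, -473/111, 221/111]
R4 ← R4 + (61/78)·R3: [0, 0, 0, 71/13, 71/26]
4 nonzero rows, so rank(P) = 4.
P has 5 columns; by rank–nullity, nullity = 5 − 4 = 1.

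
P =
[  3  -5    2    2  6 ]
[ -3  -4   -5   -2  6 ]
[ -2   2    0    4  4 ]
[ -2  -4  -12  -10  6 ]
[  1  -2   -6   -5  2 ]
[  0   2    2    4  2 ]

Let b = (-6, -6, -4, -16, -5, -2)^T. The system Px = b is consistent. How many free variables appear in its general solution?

0

Row reduce the augmented matrix [P | b].
R2 ← R2 + R1: [0, -9, -3, 0, 12, -12]
R3 ← R3 + (2/3)·R1: [0, -4/3, 4/3, 16/3, 8, -8]
R4 ← R4 + (2/3)·R1: [0, -22/3, -32/3, -26/3, 10, -20]
R5 ← R5 − (1/3)·R1: [0, -1/3, -20/3, -17/3, 0, -3]
R3 ← R3 − (4/27)·R2: [0, 0, 16/9, 16/3, 56/9, -56/9]
R4 ← R4 − (22/27)·R2: [0, 0, -74/9, -26/3, 2/9, -92/9]
R5 ← R5 − (1/27)·R2: [0, 0, -59/9, -17/3, -4/9, -23/9]
R6 ← R6 + (2/9)·R2: [0, 0, 4/3, 4, 14/3, -14/3]
R4 ← R4 + (37/8)·R3: [0, 0, 0, 16, 29, -39]
R5 ← R5 + (59/16)·R3: [0, 0, 0, 14, 45/2, -51/2]
R6 ← R6 − (3/4)·R3: [0, 0, 0, 0, 0, 0]
R5 ← R5 − (7/8)·R4: [0, 0, 0, 0, -23/8, 69/8]
The echelon form has 5 nonzero rows, and every pivot lies in the first 5 columns, so rank(P) = rank([P|b]) = 5.
The system is consistent.
Free variables = (unknowns) − (rank) = 5 − 5 = 0.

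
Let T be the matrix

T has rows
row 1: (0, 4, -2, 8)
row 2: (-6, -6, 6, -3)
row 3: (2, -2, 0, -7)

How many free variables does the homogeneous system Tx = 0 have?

Row reduce to echelon form.
Swap R1 ↔ R2
R3 ← R3 + (1/3)·R1: [0, -4, 2, -8]
R3 ← R3 + R2: [0, 0, 0, 0]
2 nonzero rows, so rank(T) = 2.
T has 4 columns; by rank–nullity, nullity = 4 − 2 = 2.

2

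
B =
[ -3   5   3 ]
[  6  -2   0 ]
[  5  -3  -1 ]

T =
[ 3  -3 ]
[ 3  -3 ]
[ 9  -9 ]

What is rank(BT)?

1

First compute BT:
[[ 33, -33],
 [ 12, -12],
 [ -3,   3]]
Now row reduce the product.
R2 ← R2 − (4/11)·R1: [0, 0]
R3 ← R3 + (1/11)·R1: [0, 0]
1 nonzero row, so rank(BT) = 1.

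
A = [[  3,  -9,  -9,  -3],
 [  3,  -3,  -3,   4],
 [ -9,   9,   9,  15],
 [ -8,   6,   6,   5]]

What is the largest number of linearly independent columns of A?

Row reduce to echelon form.
R2 ← R2 − R1: [0, 6, 6, 7]
R3 ← R3 + (3)·R1: [0, -18, -18, 6]
R4 ← R4 + (8/3)·R1: [0, -18, -18, -3]
R3 ← R3 + (3)·R2: [0, 0, 0, 27]
R4 ← R4 + (3)·R2: [0, 0, 0, 18]
R4 ← R4 − (2/3)·R3: [0, 0, 0, 0]
Echelon form has 3 nonzero rows, so rank(A) = 3.
The rank gives the maximum number of linearly independent columns: 3.

3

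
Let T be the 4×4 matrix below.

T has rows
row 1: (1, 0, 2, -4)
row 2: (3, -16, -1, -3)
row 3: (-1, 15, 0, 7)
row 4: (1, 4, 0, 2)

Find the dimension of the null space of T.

0

Row reduce to echelon form.
R2 ← R2 − (3)·R1: [0, -16, -7, 9]
R3 ← R3 + R1: [0, 15, 2, 3]
R4 ← R4 − R1: [0, 4, -2, 6]
R3 ← R3 + (15/16)·R2: [0, 0, -73/16, 183/16]
R4 ← R4 + (1/4)·R2: [0, 0, -15/4, 33/4]
R4 ← R4 − (60/73)·R3: [0, 0, 0, -84/73]
4 nonzero rows, so rank(T) = 4.
T has 4 columns; by rank–nullity, nullity = 4 − 4 = 0.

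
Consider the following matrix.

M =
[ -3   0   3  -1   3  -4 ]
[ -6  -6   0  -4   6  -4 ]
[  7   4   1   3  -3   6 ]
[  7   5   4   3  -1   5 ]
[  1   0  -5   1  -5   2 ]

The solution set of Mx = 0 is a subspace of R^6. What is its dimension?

3

Row reduce to echelon form.
R2 ← R2 − (2)·R1: [0, -6, -6, -2, 0, 4]
R3 ← R3 + (7/3)·R1: [0, 4, 8, 2/3, 4, -10/3]
R4 ← R4 + (7/3)·R1: [0, 5, 11, 2/3, 6, -13/3]
R5 ← R5 + (1/3)·R1: [0, 0, -4, 2/3, -4, 2/3]
R3 ← R3 + (2/3)·R2: [0, 0, 4, -2/3, 4, -2/3]
R4 ← R4 + (5/6)·R2: [0, 0, 6, -1, 6, -1]
R4 ← R4 − (3/2)·R3: [0, 0, 0, 0, 0, 0]
R5 ← R5 + R3: [0, 0, 0, 0, 0, 0]
3 nonzero rows, so rank(M) = 3.
M has 6 columns; by rank–nullity, nullity = 6 − 3 = 3.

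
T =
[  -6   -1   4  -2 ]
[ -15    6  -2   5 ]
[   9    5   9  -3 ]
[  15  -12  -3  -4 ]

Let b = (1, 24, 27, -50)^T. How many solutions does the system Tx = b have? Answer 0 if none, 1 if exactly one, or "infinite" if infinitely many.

Row reduce the augmented matrix [T | b].
R2 ← R2 − (5/2)·R1: [0, 17/2, -12, 10, 43/2]
R3 ← R3 + (3/2)·R1: [0, 7/2, 15, -6, 57/2]
R4 ← R4 + (5/2)·R1: [0, -29/2, 7, -9, -95/2]
R3 ← R3 − (7/17)·R2: [0, 0, 339/17, -172/17, 334/17]
R4 ← R4 + (29/17)·R2: [0, 0, -229/17, 137/17, -184/17]
R4 ← R4 + (229/339)·R3: [0, 0, 0, 415/339, 830/339]
The echelon form has 4 nonzero rows, and every pivot lies in the first 4 columns, so rank(T) = rank([T|b]) = 4.
The system is consistent.
rank = 4 = number of unknowns, so the solution is unique.

1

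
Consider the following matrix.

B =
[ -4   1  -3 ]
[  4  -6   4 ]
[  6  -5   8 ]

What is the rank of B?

Row reduce to echelon form.
R2 ← R2 + R1: [0, -5, 1]
R3 ← R3 + (3/2)·R1: [0, -7/2, 7/2]
R3 ← R3 − (7/10)·R2: [0, 0, 14/5]
Echelon form has 3 nonzero rows, so rank(B) = 3.

3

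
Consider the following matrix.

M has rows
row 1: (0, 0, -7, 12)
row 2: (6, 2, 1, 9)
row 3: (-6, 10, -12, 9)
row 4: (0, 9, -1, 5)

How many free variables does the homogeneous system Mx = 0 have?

Row reduce to echelon form.
Swap R1 ↔ R2
R3 ← R3 + R1: [0, 12, -11, 18]
Swap R2 ↔ R3
R4 ← R4 − (3/4)·R2: [0, 0, 29/4, -17/2]
R4 ← R4 + (29/28)·R3: [0, 0, 0, 55/14]
4 nonzero rows, so rank(M) = 4.
M has 4 columns; by rank–nullity, nullity = 4 − 4 = 0.

0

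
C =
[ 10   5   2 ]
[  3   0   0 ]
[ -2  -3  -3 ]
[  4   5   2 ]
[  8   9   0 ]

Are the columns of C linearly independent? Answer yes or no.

Row reduce C to echelon form.
R2 ← R2 − (3/10)·R1: [0, -3/2, -3/5]
R3 ← R3 + (1/5)·R1: [0, -2, -13/5]
R4 ← R4 − (2/5)·R1: [0, 3, 6/5]
R5 ← R5 − (4/5)·R1: [0, 5, -8/5]
R3 ← R3 − (4/3)·R2: [0, 0, -9/5]
R4 ← R4 + (2)·R2: [0, 0, 0]
R5 ← R5 + (10/3)·R2: [0, 0, -18/5]
R5 ← R5 − (2)·R3: [0, 0, 0]
3 pivots among 3 columns.
Every column is a pivot column, so the columns are linearly independent.

yes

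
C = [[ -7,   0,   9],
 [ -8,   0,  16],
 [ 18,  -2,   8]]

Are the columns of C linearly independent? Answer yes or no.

Row reduce C to echelon form.
R2 ← R2 − (8/7)·R1: [0, 0, 40/7]
R3 ← R3 + (18/7)·R1: [0, -2, 218/7]
Swap R2 ↔ R3
3 pivots among 3 columns.
Every column is a pivot column, so the columns are linearly independent.

yes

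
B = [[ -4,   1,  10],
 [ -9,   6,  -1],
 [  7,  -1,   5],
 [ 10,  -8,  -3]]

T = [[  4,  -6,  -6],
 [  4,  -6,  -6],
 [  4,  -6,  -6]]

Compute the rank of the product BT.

1

First compute BT:
[[ 28, -42, -42],
 [-16,  24,  24],
 [ 44, -66, -66],
 [ -4,   6,   6]]
Now row reduce the product.
R2 ← R2 + (4/7)·R1: [0, 0, 0]
R3 ← R3 − (11/7)·R1: [0, 0, 0]
R4 ← R4 + (1/7)·R1: [0, 0, 0]
1 nonzero row, so rank(BT) = 1.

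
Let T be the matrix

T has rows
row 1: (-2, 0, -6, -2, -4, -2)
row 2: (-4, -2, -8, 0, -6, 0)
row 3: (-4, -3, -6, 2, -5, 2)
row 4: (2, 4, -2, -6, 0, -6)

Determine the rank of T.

2

Row reduce to echelon form.
R2 ← R2 − (2)·R1: [0, -2, 4, 4, 2, 4]
R3 ← R3 − (2)·R1: [0, -3, 6, 6, 3, 6]
R4 ← R4 + R1: [0, 4, -8, -8, -4, -8]
R3 ← R3 − (3/2)·R2: [0, 0, 0, 0, 0, 0]
R4 ← R4 + (2)·R2: [0, 0, 0, 0, 0, 0]
Echelon form has 2 nonzero rows, so rank(T) = 2.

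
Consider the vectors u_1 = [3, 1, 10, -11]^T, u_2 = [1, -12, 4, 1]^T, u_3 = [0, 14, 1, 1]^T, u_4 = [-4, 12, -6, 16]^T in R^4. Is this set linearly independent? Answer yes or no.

yes

Form the matrix with these vectors as rows and row reduce.
R2 ← R2 − (1/3)·R1: [0, -37/3, 2/3, 14/3]
R4 ← R4 + (4/3)·R1: [0, 40/3, 22/3, 4/3]
R3 ← R3 + (42/37)·R2: [0, 0, 65/37, 233/37]
R4 ← R4 + (40/37)·R2: [0, 0, 298/37, 236/37]
R4 ← R4 − (298/65)·R3: [0, 0, 0, -1462/65]
4 nonzero rows, so the 4 vectors span a space of dimension 4.
Since 4 = 4, the vectors are linearly independent.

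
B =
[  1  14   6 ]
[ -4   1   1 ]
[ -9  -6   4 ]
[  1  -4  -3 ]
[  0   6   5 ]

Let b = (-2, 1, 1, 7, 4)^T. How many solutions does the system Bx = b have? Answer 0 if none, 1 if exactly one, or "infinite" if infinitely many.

Row reduce the augmented matrix [B | b].
R2 ← R2 + (4)·R1: [0, 57, 25, -7]
R3 ← R3 + (9)·R1: [0, 120, 58, -17]
R4 ← R4 − R1: [0, -18, -9, 9]
R3 ← R3 − (40/19)·R2: [0, 0, 102/19, -43/19]
R4 ← R4 + (6/19)·R2: [0, 0, -21/19, 129/19]
R5 ← R5 − (2/19)·R2: [0, 0, 45/19, 90/19]
R4 ← R4 + (7/34)·R3: [0, 0, 0, 215/34]
R5 ← R5 − (15/34)·R3: [0, 0, 0, 195/34]
R5 ← R5 − (39/43)·R4: [0, 0, 0, 0]
The echelon form has 4 nonzero rows; the last pivot sits in the augmented column, so rank(B) = 3 but rank([B|b]) = 4.
Since the ranks differ, the system is inconsistent.
It has no solutions.

0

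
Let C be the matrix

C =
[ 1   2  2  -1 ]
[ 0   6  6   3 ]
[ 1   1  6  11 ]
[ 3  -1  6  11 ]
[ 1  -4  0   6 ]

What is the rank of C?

3

Row reduce to echelon form.
R3 ← R3 − R1: [0, -1, 4, 12]
R4 ← R4 − (3)·R1: [0, -7, 0, 14]
R5 ← R5 − R1: [0, -6, -2, 7]
R3 ← R3 + (1/6)·R2: [0, 0, 5, 25/2]
R4 ← R4 + (7/6)·R2: [0, 0, 7, 35/2]
R5 ← R5 + R2: [0, 0, 4, 10]
R4 ← R4 − (7/5)·R3: [0, 0, 0, 0]
R5 ← R5 − (4/5)·R3: [0, 0, 0, 0]
Echelon form has 3 nonzero rows, so rank(C) = 3.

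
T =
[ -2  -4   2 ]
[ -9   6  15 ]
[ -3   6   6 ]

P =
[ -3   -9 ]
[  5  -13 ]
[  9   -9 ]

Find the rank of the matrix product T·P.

First compute TP:
[[  4,  52],
 [192, -132],
 [ 93, -105]]
Now row reduce the product.
R2 ← R2 − (48)·R1: [0, -2628]
R3 ← R3 − (93/4)·R1: [0, -1314]
R3 ← R3 − (1/2)·R2: [0, 0]
2 nonzero rows, so rank(TP) = 2.

2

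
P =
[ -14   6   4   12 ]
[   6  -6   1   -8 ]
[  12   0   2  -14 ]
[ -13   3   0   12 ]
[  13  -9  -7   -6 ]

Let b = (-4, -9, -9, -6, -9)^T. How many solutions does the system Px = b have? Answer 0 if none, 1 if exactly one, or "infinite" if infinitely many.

Row reduce the augmented matrix [P | b].
R2 ← R2 + (3/7)·R1: [0, -24/7, 19/7, -20/7, -75/7]
R3 ← R3 + (6/7)·R1: [0, 36/7, 38/7, -26/7, -87/7]
R4 ← R4 − (13/14)·R1: [0, -18/7, -26/7, 6/7, -16/7]
R5 ← R5 + (13/14)·R1: [0, -24/7, -23/7, 36/7, -89/7]
R3 ← R3 + (3/2)·R2: [0, 0, 19/2, -8, -57/2]
R4 ← R4 − (3/4)·R2: [0, 0, -23/4, 3, 23/4]
R5 ← R5 − R2: [0, 0, -6, 8, -2]
R4 ← R4 + (23/38)·R3: [0, 0, 0, -35/19, -23/2]
R5 ← R5 + (12/19)·R3: [0, 0, 0, 56/19, -20]
R5 ← R5 + (8/5)·R4: [0, 0, 0, 0, -192/5]
The echelon form has 5 nonzero rows; the last pivot sits in the augmented column, so rank(P) = 4 but rank([P|b]) = 5.
Since the ranks differ, the system is inconsistent.
It has no solutions.

0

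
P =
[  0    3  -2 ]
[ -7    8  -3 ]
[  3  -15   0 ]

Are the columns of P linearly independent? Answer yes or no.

yes

Row reduce P to echelon form.
Swap R1 ↔ R2
R3 ← R3 + (3/7)·R1: [0, -81/7, -9/7]
R3 ← R3 + (27/7)·R2: [0, 0, -9]
3 pivots among 3 columns.
Every column is a pivot column, so the columns are linearly independent.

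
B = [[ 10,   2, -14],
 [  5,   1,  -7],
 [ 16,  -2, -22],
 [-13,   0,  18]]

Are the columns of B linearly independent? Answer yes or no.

no

Row reduce B to echelon form.
R2 ← R2 − (1/2)·R1: [0, 0, 0]
R3 ← R3 − (8/5)·R1: [0, -26/5, 2/5]
R4 ← R4 + (13/10)·R1: [0, 13/5, -1/5]
Swap R2 ↔ R3
R4 ← R4 + (1/2)·R2: [0, 0, 0]
2 pivots among 3 columns.
Only 2 < 3 pivot columns, so the columns are linearly dependent.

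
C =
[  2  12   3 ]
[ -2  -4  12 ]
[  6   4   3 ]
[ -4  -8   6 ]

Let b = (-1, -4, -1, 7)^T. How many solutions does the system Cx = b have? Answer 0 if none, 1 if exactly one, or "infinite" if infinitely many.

Row reduce the augmented matrix [C | b].
R2 ← R2 + R1: [0, 8, 15, -5]
R3 ← R3 − (3)·R1: [0, -32, -6, 2]
R4 ← R4 + (2)·R1: [0, 16, 12, 5]
R3 ← R3 + (4)·R2: [0, 0, 54, -18]
R4 ← R4 − (2)·R2: [0, 0, -18, 15]
R4 ← R4 + (1/3)·R3: [0, 0, 0, 9]
The echelon form has 4 nonzero rows; the last pivot sits in the augmented column, so rank(C) = 3 but rank([C|b]) = 4.
Since the ranks differ, the system is inconsistent.
It has no solutions.

0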